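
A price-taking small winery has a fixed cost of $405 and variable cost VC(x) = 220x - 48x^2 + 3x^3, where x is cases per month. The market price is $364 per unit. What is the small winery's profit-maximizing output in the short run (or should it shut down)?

From TC, MC = TC'(x) = 220 - 96x + 9x^2 and AVC = VC/x = 220 - 48x + 3x^2.
The AVC parabola has its vertex at x = 48/6 = 8, where AVC = 220 - 48·8 + 3·8^2 = $28.
P = $364 exceeds min AVC = $28, so the firm stays open.
P = MC gives -144 - 96x + 9x^2 = 0, with roots -4/3 and 12. Take the larger (rising MC): x* = 12.
Check: AVC at x = 12 is $76 ≤ P, so revenue covers variable cost.
Profit = P·x − TC = 364·12 − 1317 = $3051.

Produce at x = 12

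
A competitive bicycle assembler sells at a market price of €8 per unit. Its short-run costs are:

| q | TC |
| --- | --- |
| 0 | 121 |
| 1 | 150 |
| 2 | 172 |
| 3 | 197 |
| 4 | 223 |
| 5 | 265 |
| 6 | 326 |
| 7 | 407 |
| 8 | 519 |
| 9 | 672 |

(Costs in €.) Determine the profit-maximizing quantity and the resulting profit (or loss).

q = 0 (shut down); profit = -€121

Compute π = P·q − TC at each output: q=0: -121; q=1: -142; q=2: -156; q=3: -173; q=4: -191; q=5: -225; q=6: -278; q=7: -351; q=8: -455; q=9: -600.
Profit is highest at q = 0. Equivalently, the lowest AVC in the table is 76/3 ≈ €25.33 at q = 3, and P = €8 falls below it — price never covers variable cost, so the firm shuts down and loses only its fixed cost.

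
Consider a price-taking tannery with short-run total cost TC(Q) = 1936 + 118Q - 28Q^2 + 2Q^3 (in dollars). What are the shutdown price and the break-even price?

Shutdown price = min AVC. AVC = 118 - 28Q + 2Q^2, with vertex at Q = 7 and minimum $20.
ATC = 1936/Q + 118 - 28Q + 2Q^2. Setting dATC/dQ = −1936/Q^2 − 28 + 4Q = 0 gives Q = 11 (since 4·11^3 − 28·11^2 = 1936).
min ATC = 1936/11 + 118 − 28·11 + 2·11^2 = $228. That is the break-even price.
Between these two prices the firm operates at a loss; above $228 it earns a profit.

Shutdown price = $20; break-even price = $228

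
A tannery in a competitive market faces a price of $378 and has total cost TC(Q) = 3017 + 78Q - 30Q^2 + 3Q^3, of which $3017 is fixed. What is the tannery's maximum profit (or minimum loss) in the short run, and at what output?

AVC = 78 - 30Q + 3Q^2; min AVC = $3 at Q = 5. Since P = $378 ≥ min AVC, the firm produces.
MC = 78 - 60Q + 9Q^2. Setting P = MC and taking the root on the rising branch gives Q* = 10.
TR = 378·10 = 3780. TC = 3017 + 780 = 3797. Profit = 3780 − 3797 = -$17.
That loss of $17 beats the $3017 the firm would lose by shutting down; producing recovers $3000 of fixed cost.

Profit = -$17 at Q = 10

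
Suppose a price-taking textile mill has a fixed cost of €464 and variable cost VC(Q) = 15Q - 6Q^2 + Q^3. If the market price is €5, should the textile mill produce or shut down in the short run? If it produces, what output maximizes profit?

Shut down

From TC, MC = TC'(Q) = 15 - 12Q + 3Q^2 and AVC = VC/Q = 15 - 6Q + Q^2.
AVC hits its minimum where MC = AVC, at Q = 3, giving min AVC = 15 - 6·3 + 3^2 = €6.
P = €5 lies below min AVC = €6; no output level covers variable cost.
Best response: produce nothing and absorb the €464 fixed cost.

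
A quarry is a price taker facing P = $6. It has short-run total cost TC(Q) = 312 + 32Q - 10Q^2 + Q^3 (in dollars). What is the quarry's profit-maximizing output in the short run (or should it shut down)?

From TC, MC = TC'(Q) = 32 - 20Q + 3Q^2 and AVC = VC/Q = 32 - 10Q + Q^2.
AVC hits its minimum where MC = AVC, at Q = 5, giving min AVC = 32 - 10·5 + 5^2 = $7.
With P < min AVC ($6 < $7), every unit sold adds to the loss.
The firm minimizes its loss by shutting down and losing only its fixed cost of $312.

Shut down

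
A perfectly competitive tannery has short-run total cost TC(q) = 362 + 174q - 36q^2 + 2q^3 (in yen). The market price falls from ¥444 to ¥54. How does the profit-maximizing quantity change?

Output falls from 15 to 10

MC = 174 - 72q + 6q^2; the shutdown threshold is min AVC = ¥12 (at q = 9).
At P = ¥444 ≥ min AVC, set P = MC on the rising branch: q = 15.
At P = ¥54 ≥ min AVC, set P = MC: q = 10. The firm stays open but cuts output.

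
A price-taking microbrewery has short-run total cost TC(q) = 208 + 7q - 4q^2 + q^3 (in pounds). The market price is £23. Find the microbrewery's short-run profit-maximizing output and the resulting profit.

AVC = 7 - 4q + q^2; min AVC = £3 at q = 2. Since P = £23 ≥ min AVC, the firm produces.
MC = 7 - 8q + 3q^2. Setting P = MC and taking the root on the rising branch gives q* = 4.
TR = 23·4 = 92. TC = 208 + 28 = 236. Profit = 92 − 236 = -£144.
By producing, the firm covers all variable cost plus £64 of fixed cost; shutting down would lose the full £208.

Profit = -£144 at q = 4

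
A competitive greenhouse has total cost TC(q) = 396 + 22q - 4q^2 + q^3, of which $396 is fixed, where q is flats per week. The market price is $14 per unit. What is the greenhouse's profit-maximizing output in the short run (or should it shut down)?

From TC, MC = TC'(q) = 22 - 8q + 3q^2 and AVC = VC/q = 22 - 4q + q^2.
AVC hits its minimum where MC = AVC, at q = 2, giving min AVC = 22 - 4·2 + 2^2 = $18.
With P < min AVC ($14 < $18), every unit sold adds to the loss.
Best response: produce nothing and absorb the $396 fixed cost.

Shut down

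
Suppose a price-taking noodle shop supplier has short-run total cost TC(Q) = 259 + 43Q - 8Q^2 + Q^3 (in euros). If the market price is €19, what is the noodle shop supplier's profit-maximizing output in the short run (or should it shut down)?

Variable cost is VC = 43Q - 8Q^2 + Q^3, so AVC = VC/Q = 43 - 8Q + Q^2 and MC = dTC/dQ = 43 - 16Q + 3Q^2.
AVC hits its minimum where MC = AVC, at Q = 4, giving min AVC = 43 - 8·4 + 4^2 = €27.
P = €19 lies below min AVC = €27; no output level covers variable cost.
Best response: produce nothing and absorb the €259 fixed cost.

Shut down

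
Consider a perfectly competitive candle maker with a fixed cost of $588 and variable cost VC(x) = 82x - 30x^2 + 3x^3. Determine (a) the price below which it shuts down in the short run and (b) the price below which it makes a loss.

Shutdown price = $7; break-even price = $103

AVC = 82 - 30x + 3x^2; minimized at x = 5, giving min AVC = $7. That is the shutdown price.
ATC = 588/x + 82 - 30x + 3x^2. Setting dATC/dx = −588/x^2 − 30 + 6x = 0 gives x = 7 (since 6·7^3 − 30·7^2 = 588).
min ATC = 588/7 + 82 − 30·7 + 3·7^2 = $103. That is the break-even price.
For $7 ≤ P < $103 the firm produces at a loss; below $7 it shuts down.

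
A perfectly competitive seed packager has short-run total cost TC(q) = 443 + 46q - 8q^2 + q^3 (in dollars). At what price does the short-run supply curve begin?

$30 per unit

The firm shuts down when price falls below the minimum of average variable cost. AVC = VC/q = 46 - 8q + q^2.
At the minimum of AVC, MC = AVC. MC = 46 - 16q + 3q^2; setting MC = AVC gives 2q^2 - 8q = 0, so q = 4. min AVC = 30.
So the shutdown price is $30.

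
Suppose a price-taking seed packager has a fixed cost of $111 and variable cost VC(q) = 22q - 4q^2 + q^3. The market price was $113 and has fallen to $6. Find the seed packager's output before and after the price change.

Output falls from 7 to 0 (the firm shuts down)

AVC = 22 - 4q + q^2, minimized at q = 2 where min AVC = $18. MC = 22 - 8q + 3q^2.
With P = $113 above the shutdown price, P = MC gives q = 7.
At P = $6 < min AVC = $18, price no longer covers variable cost at any output, so the firm shuts down: q = 0.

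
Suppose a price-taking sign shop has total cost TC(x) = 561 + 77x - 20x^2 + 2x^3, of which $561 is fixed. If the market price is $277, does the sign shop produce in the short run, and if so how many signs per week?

From TC, MC = TC'(x) = 77 - 40x + 6x^2 and AVC = VC/x = 77 - 20x + 2x^2.
The AVC parabola has its vertex at x = 20/4 = 5, where AVC = 77 - 20·5 + 2·5^2 = $27.
Because $277 ≥ $27, revenue can cover variable cost; the firm operates.
Solving P = MC: -200 - 40x + 6x^2 = 0 ⇒ x = -10/3 or 10. On the upward-sloping branch, x* = 10.
Check: AVC at x = 10 is $77 ≤ P, so revenue covers variable cost.
Profit = P·x − TC = 277·10 − 1331 = $1439.

Produce at x = 10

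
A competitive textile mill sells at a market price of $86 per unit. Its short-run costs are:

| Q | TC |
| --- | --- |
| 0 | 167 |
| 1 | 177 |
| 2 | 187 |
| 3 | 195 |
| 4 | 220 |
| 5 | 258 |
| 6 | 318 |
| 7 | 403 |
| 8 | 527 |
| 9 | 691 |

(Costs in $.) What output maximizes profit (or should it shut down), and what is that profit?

Tabulate TR − TC: Q=0: -167; Q=1: -91; Q=2: -15; Q=3: 63; Q=4: 124; Q=5: 172; Q=6: 198; Q=7: 199; Q=8: 161; Q=9: 83.
Profit is maximized at Q = 7. AVC there is 236/7 = $33.71 ≤ P, so producing beats shutting down (which would give -$167).

Q = 7; profit = $199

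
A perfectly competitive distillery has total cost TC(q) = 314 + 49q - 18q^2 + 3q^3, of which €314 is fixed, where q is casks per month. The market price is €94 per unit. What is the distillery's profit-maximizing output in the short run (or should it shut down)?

From TC, MC = TC'(q) = 49 - 36q + 9q^2 and AVC = VC/q = 49 - 18q + 3q^2.
AVC is minimized where dAVC/dq = -18 + 6q = 0, at q = 3; min AVC = 49 - 18·3 + 3·3^2 = €22.
P = €94 exceeds min AVC = €22, so the firm stays open.
Set P = MC: 94 = 49 - 36q + 9q^2 → -45 - 36q + 9q^2 = 0. The roots are q = -1 and q = 5; the profit-maximizing output is on the rising part of MC, so q* = 5.
Check: AVC at q = 5 is €34 ≤ P, so revenue covers variable cost.
Profit = P·q − TC = 94·5 − 484 = -€14, a loss, but smaller than the €314 fixed cost the firm would lose by shutting down.

Produce at q = 5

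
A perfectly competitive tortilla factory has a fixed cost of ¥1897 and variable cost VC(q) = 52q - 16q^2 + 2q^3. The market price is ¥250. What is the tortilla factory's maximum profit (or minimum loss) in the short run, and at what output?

Profit = -¥277 at q = 9

AVC = 52 - 16q + 2q^2; min AVC = ¥20 at q = 4. Since P = ¥250 ≥ min AVC, the firm produces.
With MC = 52 - 32q + 6q^2, P = MC on the upward-sloping part at q* = 9.
TR = 250·9 = 2250. TC = 1897 + 630 = 2527. Profit = 2250 − 2527 = -¥277.
That loss of ¥277 beats the ¥1897 the firm would lose by shutting down; producing recovers ¥1620 of fixed cost.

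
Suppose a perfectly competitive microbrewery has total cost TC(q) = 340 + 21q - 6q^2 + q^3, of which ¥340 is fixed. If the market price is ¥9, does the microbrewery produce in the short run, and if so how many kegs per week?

Shut down

Strip out fixed cost: VC = 21q - 6q^2 + q^3. Then AVC = 21 - 6q + q^2 and MC = 21 - 12q + 3q^2.
AVC hits its minimum where MC = AVC, at q = 3, giving min AVC = 21 - 6·3 + 3^2 = ¥12.
Since P = ¥9 < min AVC = ¥12, price fails to cover variable cost at any output.
The firm minimizes its loss by shutting down and losing only its fixed cost of ¥340.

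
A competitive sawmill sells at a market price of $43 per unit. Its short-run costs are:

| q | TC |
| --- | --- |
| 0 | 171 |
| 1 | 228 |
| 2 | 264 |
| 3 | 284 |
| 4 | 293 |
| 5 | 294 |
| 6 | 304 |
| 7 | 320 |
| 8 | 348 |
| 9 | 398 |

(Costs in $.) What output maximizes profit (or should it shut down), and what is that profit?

q = 8; profit = -$4

Profit at each row (π = 43q − TC): q=0: -171; q=1: -185; q=2: -178; q=3: -155; q=4: -121; q=5: -79; q=6: -46; q=7: -19; q=8: -4; q=9: -11.
Profit is maximized at q = 8. AVC there is 177/8 = $22.12 ≤ P, so producing beats shutting down (which would give -$171).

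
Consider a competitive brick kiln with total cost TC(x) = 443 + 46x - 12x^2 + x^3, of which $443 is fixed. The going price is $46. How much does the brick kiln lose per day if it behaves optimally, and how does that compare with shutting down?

AVC = 46 - 12x + x^2; min AVC = $10 at x = 6. Since P = $46 ≥ min AVC, the firm produces.
With MC = 46 - 24x + 3x^2, P = MC on the upward-sloping part at x* = 8.
TR = 46·8 = 368. TC = 443 + 112 = 555. Profit = 368 − 555 = -$187.
That loss of $187 beats the $443 the firm would lose by shutting down; producing recovers $256 of fixed cost.

Profit = -$187 at x = 8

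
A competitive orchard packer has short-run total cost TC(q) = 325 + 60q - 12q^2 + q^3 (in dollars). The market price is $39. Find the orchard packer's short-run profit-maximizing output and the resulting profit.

AVC = 60 - 12q + q^2 has its minimum $24 at q = 6; price $39 clears that bar, so the firm operates.
With MC = 60 - 24q + 3q^2, P = MC on the upward-sloping part at q* = 7.
TR = 39·7 = 273. TC = 325 + 175 = 500. Profit = 273 − 500 = -$227.
Shutting down would mean losing the fixed cost of $325, so operating at a loss of $227 is better by $98.

Profit = -$227 at q = 7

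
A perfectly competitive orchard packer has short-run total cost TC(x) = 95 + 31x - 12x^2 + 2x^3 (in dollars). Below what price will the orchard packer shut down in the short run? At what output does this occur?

The firm shuts down when price falls below the minimum of average variable cost. AVC = VC/x = 31 - 12x + 2x^2.
dAVC/dx = -12 + 4x = 0 gives x = 3. min AVC = 31 - 12·3 + 2·3^2 = 13.
The firm shuts down for any P below $13.

$13 per unit, at x = 3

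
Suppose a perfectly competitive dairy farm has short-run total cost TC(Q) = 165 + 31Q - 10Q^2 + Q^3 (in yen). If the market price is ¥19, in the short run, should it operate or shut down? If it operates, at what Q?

From TC, MC = TC'(Q) = 31 - 20Q + 3Q^2 and AVC = VC/Q = 31 - 10Q + Q^2.
AVC hits its minimum where MC = AVC, at Q = 5, giving min AVC = 31 - 10·5 + 5^2 = ¥6.
P = ¥19 exceeds min AVC = ¥6, so the firm stays open.
P = MC gives 12 - 20Q + 3Q^2 = 0, with roots 2/3 and 6. Take the larger (rising MC): Q* = 6.
Check: AVC at Q = 6 is ¥7 ≤ P, so revenue covers variable cost.
Profit = P·Q − TC = 19·6 − 207 = -¥93, a loss, but smaller than the ¥165 fixed cost the firm would lose by shutting down.

Produce at Q = 6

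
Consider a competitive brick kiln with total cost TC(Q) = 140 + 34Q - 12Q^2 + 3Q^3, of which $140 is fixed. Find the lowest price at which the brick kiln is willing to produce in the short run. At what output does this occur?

$22 per unit, at Q = 2

The shutdown price is the minimum of AVC. VC = 34Q - 12Q^2 + 3Q^3, so AVC = 34 - 12Q + 3Q^2.
dAVC/dQ = -12 + 6Q = 0 gives Q = 2. min AVC = 34 - 12·2 + 3·2^2 = 22.
For P < $22 the firm produces nothing.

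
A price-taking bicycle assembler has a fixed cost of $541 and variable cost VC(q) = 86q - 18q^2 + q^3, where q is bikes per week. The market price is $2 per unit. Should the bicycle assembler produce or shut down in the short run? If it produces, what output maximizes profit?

Shut down

Variable cost is VC = 86q - 18q^2 + q^3, so AVC = VC/q = 86 - 18q + q^2 and MC = dTC/dq = 86 - 36q + 3q^2.
The AVC parabola has its vertex at q = 18/2 = 9, where AVC = 86 - 18·9 + 9^2 = $5.
P = $2 lies below min AVC = $5; no output level covers variable cost.
The firm minimizes its loss by shutting down and losing only its fixed cost of $541.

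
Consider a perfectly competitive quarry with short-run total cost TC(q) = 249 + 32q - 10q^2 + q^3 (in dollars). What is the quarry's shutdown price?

The shutdown price is the minimum of AVC. VC = 32q - 10q^2 + q^3, so AVC = 32 - 10q + q^2.
dAVC/dq = -10 + 2q = 0 gives q = 5. min AVC = 32 - 10·5 + 5^2 = 7.
For P < $7 the firm produces nothing.

$7 per unit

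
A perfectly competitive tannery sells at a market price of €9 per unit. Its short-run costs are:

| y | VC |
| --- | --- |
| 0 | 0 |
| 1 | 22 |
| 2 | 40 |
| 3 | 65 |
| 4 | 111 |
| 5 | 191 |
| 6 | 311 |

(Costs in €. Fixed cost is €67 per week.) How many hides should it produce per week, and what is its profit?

Profit at each row (π = 9y − TC): y=0: -67; y=1: -80; y=2: -89; y=3: -105; y=4: -142; y=5: -213; y=6: -324.
Profit is highest at y = 0. Equivalently, the lowest AVC in the table is 40/2 ≈ €20 at y = 2, and P = €9 falls below it — price never covers variable cost, so the firm shuts down and loses only its fixed cost.

y = 0 (shut down); profit = -€67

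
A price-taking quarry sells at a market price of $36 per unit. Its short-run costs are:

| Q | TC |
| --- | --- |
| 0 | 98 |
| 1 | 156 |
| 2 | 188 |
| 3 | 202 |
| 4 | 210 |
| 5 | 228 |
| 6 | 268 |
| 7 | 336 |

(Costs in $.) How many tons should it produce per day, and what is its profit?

Q = 5; profit = -$48

Compute π = P·Q − TC at each output: Q=0: -98; Q=1: -120; Q=2: -116; Q=3: -94; Q=4: -66; Q=5: -48; Q=6: -52; Q=7: -84.
Profit is maximized at Q = 5. AVC there is 130/5 = $26 ≤ P, so producing beats shutting down (which would give -$98).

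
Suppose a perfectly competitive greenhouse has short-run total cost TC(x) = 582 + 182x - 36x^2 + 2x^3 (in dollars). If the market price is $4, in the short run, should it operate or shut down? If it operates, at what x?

Strip out fixed cost: VC = 182x - 36x^2 + 2x^3. Then AVC = 182 - 36x + 2x^2 and MC = 182 - 72x + 6x^2.
AVC hits its minimum where MC = AVC, at x = 9, giving min AVC = 182 - 36·9 + 2·9^2 = $20.
Since P = $4 < min AVC = $20, price fails to cover variable cost at any output.
Shutting down limits the loss to fixed cost, $582.

Shut down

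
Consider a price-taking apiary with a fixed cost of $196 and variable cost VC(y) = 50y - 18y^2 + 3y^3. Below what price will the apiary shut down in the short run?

$23 per unit

The firm shuts down when price falls below the minimum of average variable cost. AVC = VC/y = 50 - 18y + 3y^2.
dAVC/dy = -18 + 6y = 0 gives y = 3. min AVC = 50 - 18·3 + 3·3^2 = 23.
For P < $23 the firm produces nothing.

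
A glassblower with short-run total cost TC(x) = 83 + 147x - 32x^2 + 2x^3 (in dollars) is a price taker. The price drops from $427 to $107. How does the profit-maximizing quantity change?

MC = 147 - 64x + 6x^2; the shutdown threshold is min AVC = $19 (at x = 8).
With P = $427 above the shutdown price, P = MC gives x = 14.
At P = $107 ≥ min AVC, set P = MC: x = 10. The firm stays open but cuts output.

Output falls from 14 to 10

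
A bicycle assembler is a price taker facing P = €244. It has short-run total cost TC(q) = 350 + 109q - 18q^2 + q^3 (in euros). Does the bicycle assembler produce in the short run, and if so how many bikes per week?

Produce at q = 15

Strip out fixed cost: VC = 109q - 18q^2 + q^3. Then AVC = 109 - 18q + q^2 and MC = 109 - 36q + 3q^2.
The AVC parabola has its vertex at q = 18/2 = 9, where AVC = 109 - 18·9 + 9^2 = €28.
Because €244 ≥ €28, revenue can cover variable cost; the firm operates.
Set P = MC: 244 = 109 - 36q + 3q^2 → -135 - 36q + 3q^2 = 0. The roots are q = -3 and q = 15; the profit-maximizing output is on the rising part of MC, so q* = 15.
Check: AVC at q = 15 is €64 ≤ P, so revenue covers variable cost.
Profit = P·q − TC = 244·15 − 1310 = €2350.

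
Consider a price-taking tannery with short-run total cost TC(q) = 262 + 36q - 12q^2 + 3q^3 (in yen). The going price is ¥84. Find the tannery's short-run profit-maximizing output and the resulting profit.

Profit = -¥70 at q = 4

AVC = 36 - 12q + 3q^2 has its minimum ¥24 at q = 2; price ¥84 clears that bar, so the firm operates.
MC = 36 - 24q + 9q^2. Setting P = MC and taking the root on the rising branch gives q* = 4.
TR = 84·4 = 336. TC = 262 + 144 = 406. Profit = 336 − 406 = -¥70.
Shutting down would mean losing the fixed cost of ¥262, so operating at a loss of ¥70 is better by ¥192.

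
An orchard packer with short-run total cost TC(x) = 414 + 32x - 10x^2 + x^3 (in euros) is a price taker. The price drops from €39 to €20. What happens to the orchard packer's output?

MC = 32 - 20x + 3x^2; the shutdown threshold is min AVC = €7 (at x = 5).
At P = €39 ≥ min AVC, set P = MC on the rising branch: x = 7.
At P = €20 ≥ min AVC, set P = MC: x = 6. The firm stays open but cuts output.

Output falls from 7 to 6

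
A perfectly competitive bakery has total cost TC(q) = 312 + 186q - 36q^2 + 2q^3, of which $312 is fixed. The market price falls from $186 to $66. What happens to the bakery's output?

MC = 186 - 72q + 6q^2; the shutdown threshold is min AVC = $24 (at q = 9).
At P = $186 ≥ min AVC, set P = MC on the rising branch: q = 12.
At P = $66 ≥ min AVC, set P = MC: q = 10. The firm stays open but cuts output.

Output falls from 12 to 10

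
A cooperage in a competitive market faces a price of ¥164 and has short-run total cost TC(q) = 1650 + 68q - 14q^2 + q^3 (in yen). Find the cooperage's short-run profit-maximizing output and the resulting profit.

Profit = -¥210 at q = 12

AVC = 68 - 14q + q^2; min AVC = ¥19 at q = 7. Since P = ¥164 ≥ min AVC, the firm produces.
MC = 68 - 28q + 3q^2. Setting P = MC and taking the root on the rising branch gives q* = 12.
TR = 164·12 = 1968. TC = 1650 + 528 = 2178. Profit = 1968 − 2178 = -¥210.
By producing, the firm covers all variable cost plus ¥1440 of fixed cost; shutting down would lose the full ¥1650.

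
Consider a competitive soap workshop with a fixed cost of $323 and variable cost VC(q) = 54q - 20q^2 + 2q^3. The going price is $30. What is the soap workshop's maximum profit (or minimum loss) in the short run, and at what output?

Profit = -$179 at q = 6

AVC = 54 - 20q + 2q^2; min AVC = $4 at q = 5. Since P = $30 ≥ min AVC, the firm produces.
With MC = 54 - 40q + 6q^2, P = MC on the upward-sloping part at q* = 6.
TR = 30·6 = 180. TC = 323 + 36 = 359. Profit = 180 − 359 = -$179.
By producing, the firm covers all variable cost plus $144 of fixed cost; shutting down would lose the full $323.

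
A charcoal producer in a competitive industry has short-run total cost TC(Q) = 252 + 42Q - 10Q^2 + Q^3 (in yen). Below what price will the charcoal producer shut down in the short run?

¥17 per unit

The shutdown price is the minimum of AVC. VC = 42Q - 10Q^2 + Q^3, so AVC = 42 - 10Q + Q^2.
dAVC/dQ = -10 + 2Q = 0 gives Q = 5. min AVC = 42 - 10·5 + 5^2 = 17.
So the shutdown price is ¥17.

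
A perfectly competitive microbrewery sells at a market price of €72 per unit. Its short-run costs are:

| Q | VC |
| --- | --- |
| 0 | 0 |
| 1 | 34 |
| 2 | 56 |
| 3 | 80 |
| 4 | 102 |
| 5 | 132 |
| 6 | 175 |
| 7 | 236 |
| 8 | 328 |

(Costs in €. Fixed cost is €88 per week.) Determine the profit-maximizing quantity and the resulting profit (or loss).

Tabulate TR − TC: Q=0: -88; Q=1: -50; Q=2: 0; Q=3: 48; Q=4: 98; Q=5: 140; Q=6: 169; Q=7: 180; Q=8: 160.
Profit is maximized at Q = 7. AVC there is 236/7 = €33.71 ≤ P, so producing beats shutting down (which would give -€88).

Q = 7; profit = €180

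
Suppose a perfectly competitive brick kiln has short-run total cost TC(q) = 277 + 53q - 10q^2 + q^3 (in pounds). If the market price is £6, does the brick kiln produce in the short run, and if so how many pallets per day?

Shut down

Variable cost is VC = 53q - 10q^2 + q^3, so AVC = VC/q = 53 - 10q + q^2 and MC = dTC/dq = 53 - 20q + 3q^2.
AVC is minimized where dAVC/dq = -10 + 2q = 0, at q = 5; min AVC = 53 - 10·5 + 5^2 = £28.
P = £6 lies below min AVC = £28; no output level covers variable cost.
The firm minimizes its loss by shutting down and losing only its fixed cost of £277.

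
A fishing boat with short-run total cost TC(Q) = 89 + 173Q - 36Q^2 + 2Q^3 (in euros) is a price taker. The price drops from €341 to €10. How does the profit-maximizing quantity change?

MC = 173 - 72Q + 6Q^2; the shutdown threshold is min AVC = €11 (at Q = 9).
With P = €341 above the shutdown price, P = MC gives Q = 14.
At P = €10 < min AVC = €11, price no longer covers variable cost at any output, so the firm shuts down: Q = 0.

Output falls from 14 to 0 (the firm shuts down)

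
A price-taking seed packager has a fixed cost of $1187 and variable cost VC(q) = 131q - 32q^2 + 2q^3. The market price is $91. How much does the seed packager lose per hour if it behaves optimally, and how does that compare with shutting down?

AVC = 131 - 32q + 2q^2; min AVC = $3 at q = 8. Since P = $91 ≥ min AVC, the firm produces.
MC = 131 - 64q + 6q^2. Setting P = MC and taking the root on the rising branch gives q* = 10.
TR = 91·10 = 910. TC = 1187 + 110 = 1297. Profit = 910 − 1297 = -$387.
That loss of $387 beats the $1187 the firm would lose by shutting down; producing recovers $800 of fixed cost.

Profit = -$387 at q = 10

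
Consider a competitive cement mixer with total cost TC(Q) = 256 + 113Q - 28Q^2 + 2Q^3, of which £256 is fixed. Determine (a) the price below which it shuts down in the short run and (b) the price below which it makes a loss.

Shutdown price = £15; break-even price = £49

AVC = 113 - 28Q + 2Q^2; minimized at Q = 7, giving min AVC = £15. That is the shutdown price.
ATC = 256/Q + 113 - 28Q + 2Q^2. Setting dATC/dQ = −256/Q^2 − 28 + 4Q = 0 gives Q = 8 (since 4·8^3 − 28·8^2 = 256).
min ATC = 256/8 + 113 − 28·8 + 2·8^2 = £49. That is the break-even price.
For £15 ≤ P < £49 the firm produces at a loss; below £15 it shuts down.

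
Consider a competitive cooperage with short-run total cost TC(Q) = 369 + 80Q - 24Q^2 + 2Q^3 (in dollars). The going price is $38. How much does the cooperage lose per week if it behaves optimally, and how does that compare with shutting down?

Profit = -$173 at Q = 7

AVC = 80 - 24Q + 2Q^2 has its minimum $8 at Q = 6; price $38 clears that bar, so the firm operates.
MC = 80 - 48Q + 6Q^2. Setting P = MC and taking the root on the rising branch gives Q* = 7.
TR = 38·7 = 266. TC = 369 + 70 = 439. Profit = 266 − 439 = -$173.
That loss of $173 beats the $369 the firm would lose by shutting down; producing recovers $196 of fixed cost.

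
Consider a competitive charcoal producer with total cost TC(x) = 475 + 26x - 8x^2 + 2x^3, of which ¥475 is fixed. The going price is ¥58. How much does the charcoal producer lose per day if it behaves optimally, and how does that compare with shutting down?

Profit = -¥347 at x = 4

AVC = 26 - 8x + 2x^2 has its minimum ¥18 at x = 2; price ¥58 clears that bar, so the firm operates.
MC = 26 - 16x + 6x^2. Setting P = MC and taking the root on the rising branch gives x* = 4.
TR = 58·4 = 232. TC = 475 + 104 = 579. Profit = 232 − 579 = -¥347.
Shutting down would mean losing the fixed cost of ¥475, so operating at a loss of ¥347 is better by ¥128.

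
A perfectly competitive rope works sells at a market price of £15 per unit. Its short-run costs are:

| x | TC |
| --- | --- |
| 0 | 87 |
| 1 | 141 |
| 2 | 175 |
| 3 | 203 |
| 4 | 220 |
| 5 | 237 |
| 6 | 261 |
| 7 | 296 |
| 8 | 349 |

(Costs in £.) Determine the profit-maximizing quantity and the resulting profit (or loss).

Profit at each row (π = 15x − TC): x=0: -87; x=1: -126; x=2: -145; x=3: -158; x=4: -160; x=5: -162; x=6: -171; x=7: -191; x=8: -229.
Profit is highest at x = 0. Equivalently, the lowest AVC in the table is 174/6 ≈ £29 at x = 6, and P = £15 falls below it — price never covers variable cost, so the firm shuts down and loses only its fixed cost.

x = 0 (shut down); profit = -£87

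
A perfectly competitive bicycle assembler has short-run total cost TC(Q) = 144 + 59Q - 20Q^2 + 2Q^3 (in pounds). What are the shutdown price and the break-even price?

Shutdown price = £9; break-even price = £35

Shutdown price = min AVC. AVC = 59 - 20Q + 2Q^2, with vertex at Q = 5 and minimum £9.
ATC = 144/Q + 59 - 20Q + 2Q^2. Setting dATC/dQ = −144/Q^2 − 20 + 4Q = 0 gives Q = 6 (since 4·6^3 − 20·6^2 = 144).
min ATC = 144/6 + 59 − 20·6 + 2·6^2 = £35. That is the break-even price.
For £9 ≤ P < £35 the firm produces at a loss; below £9 it shuts down.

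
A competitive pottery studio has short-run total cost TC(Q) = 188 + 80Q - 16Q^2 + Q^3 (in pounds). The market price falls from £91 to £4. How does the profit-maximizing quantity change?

Output falls from 11 to 0 (the firm shuts down)

AVC = 80 - 16Q + Q^2, minimized at Q = 8 where min AVC = £16. MC = 80 - 32Q + 3Q^2.
At P = £91 ≥ min AVC, set P = MC on the rising branch: Q = 11.
At P = £4 < min AVC = £16, price no longer covers variable cost at any output, so the firm shuts down: Q = 0.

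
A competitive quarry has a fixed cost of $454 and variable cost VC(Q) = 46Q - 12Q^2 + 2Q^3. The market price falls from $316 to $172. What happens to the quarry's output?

Output falls from 9 to 7

MC = 46 - 24Q + 6Q^2; the shutdown threshold is min AVC = $28 (at Q = 3).
With P = $316 above the shutdown price, P = MC gives Q = 9.
At P = $172 ≥ min AVC, set P = MC: Q = 7. The firm stays open but cuts output.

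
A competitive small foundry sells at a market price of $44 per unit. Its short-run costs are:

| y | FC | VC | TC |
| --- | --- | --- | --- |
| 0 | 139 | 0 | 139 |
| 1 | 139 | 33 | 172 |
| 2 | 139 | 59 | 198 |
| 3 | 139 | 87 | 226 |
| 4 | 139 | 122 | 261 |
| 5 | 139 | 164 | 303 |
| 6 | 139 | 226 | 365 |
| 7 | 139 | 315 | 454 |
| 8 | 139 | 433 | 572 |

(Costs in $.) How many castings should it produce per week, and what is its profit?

y = 5; profit = -$83

Compute π = P·y − TC at each output: y=0: -139; y=1: -128; y=2: -110; y=3: -94; y=4: -85; y=5: -83; y=6: -101; y=7: -146; y=8: -220.
Profit is maximized at y = 5. AVC there is 164/5 = $32.80 ≤ P, so producing beats shutting down (which would give -$139).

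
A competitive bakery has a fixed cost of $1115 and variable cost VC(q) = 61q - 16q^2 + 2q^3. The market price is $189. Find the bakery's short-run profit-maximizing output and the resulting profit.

Profit = -$91 at q = 8

AVC = 61 - 16q + 2q^2 has its minimum $29 at q = 4; price $189 clears that bar, so the firm operates.
MC = 61 - 32q + 6q^2. Setting P = MC and taking the root on the rising branch gives q* = 8.
TR = 189·8 = 1512. TC = 1115 + 488 = 1603. Profit = 1512 − 1603 = -$91.
Shutting down would mean losing the fixed cost of $1115, so operating at a loss of $91 is better by $1024.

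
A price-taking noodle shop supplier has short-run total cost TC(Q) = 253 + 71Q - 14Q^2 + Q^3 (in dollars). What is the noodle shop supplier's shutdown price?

$22 per unit

The firm shuts down when price falls below the minimum of average variable cost. AVC = VC/Q = 71 - 14Q + Q^2.
dAVC/dQ = -14 + 2Q = 0 gives Q = 7. min AVC = 71 - 14·7 + 7^2 = 22.
The firm shuts down for any P below $22.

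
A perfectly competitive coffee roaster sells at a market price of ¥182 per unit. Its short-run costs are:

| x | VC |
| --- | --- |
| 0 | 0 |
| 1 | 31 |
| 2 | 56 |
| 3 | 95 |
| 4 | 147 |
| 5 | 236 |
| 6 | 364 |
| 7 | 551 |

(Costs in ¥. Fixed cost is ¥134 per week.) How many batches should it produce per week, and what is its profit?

x = 6; profit = ¥594

Profit at each row (π = 182x − TC): x=0: -134; x=1: 17; x=2: 174; x=3: 317; x=4: 447; x=5: 540; x=6: 594; x=7: 589.
Profit is maximized at x = 6. AVC there is 364/6 = ¥60.67 ≤ P, so producing beats shutting down (which would give -¥134).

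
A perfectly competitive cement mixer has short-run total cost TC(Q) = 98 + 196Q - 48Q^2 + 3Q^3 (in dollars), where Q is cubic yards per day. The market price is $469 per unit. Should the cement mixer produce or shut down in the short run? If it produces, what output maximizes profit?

Variable cost is VC = 196Q - 48Q^2 + 3Q^3, so AVC = VC/Q = 196 - 48Q + 3Q^2 and MC = dTC/dQ = 196 - 96Q + 9Q^2.
AVC is minimized where dAVC/dQ = -48 + 6Q = 0, at Q = 8; min AVC = 196 - 48·8 + 3·8^2 = $4.
P = $469 exceeds min AVC = $4, so the firm stays open.
Set P = MC: 469 = 196 - 96Q + 9Q^2 → -273 - 96Q + 9Q^2 = 0. The roots are Q = -7/3 and Q = 13; the profit-maximizing output is on the rising part of MC, so Q* = 13.
Check: AVC at Q = 13 is $79 ≤ P, so revenue covers variable cost.
Profit = P·Q − TC = 469·13 − 1125 = $4972.

Produce at Q = 13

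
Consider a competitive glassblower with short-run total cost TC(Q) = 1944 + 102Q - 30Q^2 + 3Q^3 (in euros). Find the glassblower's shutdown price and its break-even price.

AVC = 102 - 30Q + 3Q^2; minimized at Q = 5, giving min AVC = €27. That is the shutdown price.
ATC = 1944/Q + 102 - 30Q + 3Q^2. Setting dATC/dQ = −1944/Q^2 − 30 + 6Q = 0 gives Q = 9 (since 6·9^3 − 30·9^2 = 1944).
min ATC = 1944/9 + 102 − 30·9 + 3·9^2 = €291. That is the break-even price.
For €27 ≤ P < €291 the firm produces at a loss; below €27 it shuts down.

Shutdown price = €27; break-even price = €291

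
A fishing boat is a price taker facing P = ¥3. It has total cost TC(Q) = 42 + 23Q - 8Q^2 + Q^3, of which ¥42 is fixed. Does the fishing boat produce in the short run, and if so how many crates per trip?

Shut down

Variable cost is VC = 23Q - 8Q^2 + Q^3, so AVC = VC/Q = 23 - 8Q + Q^2 and MC = dTC/dQ = 23 - 16Q + 3Q^2.
AVC hits its minimum where MC = AVC, at Q = 4, giving min AVC = 23 - 8·4 + 4^2 = ¥7.
With P < min AVC (¥3 < ¥7), every unit sold adds to the loss.
Shutting down limits the loss to fixed cost, ¥42.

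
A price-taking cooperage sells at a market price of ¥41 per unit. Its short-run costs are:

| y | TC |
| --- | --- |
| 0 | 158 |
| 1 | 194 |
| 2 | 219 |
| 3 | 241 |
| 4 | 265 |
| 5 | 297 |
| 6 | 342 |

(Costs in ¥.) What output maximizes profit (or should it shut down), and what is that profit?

y = 5; profit = -¥92

Profit at each row (π = 41y − TC): y=0: -158; y=1: -153; y=2: -137; y=3: -118; y=4: -101; y=5: -92; y=6: -96.
Profit is maximized at y = 5. AVC there is 139/5 = ¥27.80 ≤ P, so producing beats shutting down (which would give -¥158).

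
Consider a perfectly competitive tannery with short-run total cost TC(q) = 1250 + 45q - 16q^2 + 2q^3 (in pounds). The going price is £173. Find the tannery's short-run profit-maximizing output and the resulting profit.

AVC = 45 - 16q + 2q^2; min AVC = £13 at q = 4. Since P = £173 ≥ min AVC, the firm produces.
With MC = 45 - 32q + 6q^2, P = MC on the upward-sloping part at q* = 8.
TR = 173·8 = 1384. TC = 1250 + 360 = 1610. Profit = 1384 − 1610 = -£226.
Shutting down would mean losing the fixed cost of £1250, so operating at a loss of £226 is better by £1024.

Profit = -£226 at q = 8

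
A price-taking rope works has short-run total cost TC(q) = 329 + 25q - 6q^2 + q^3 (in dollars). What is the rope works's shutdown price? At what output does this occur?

The shutdown price is the minimum of AVC. VC = 25q - 6q^2 + q^3, so AVC = 25 - 6q + q^2.
At the minimum of AVC, MC = AVC. MC = 25 - 12q + 3q^2; setting MC = AVC gives 2q^2 - 6q = 0, so q = 3. min AVC = 16.
So the shutdown price is $16.

$16 per unit, at q = 3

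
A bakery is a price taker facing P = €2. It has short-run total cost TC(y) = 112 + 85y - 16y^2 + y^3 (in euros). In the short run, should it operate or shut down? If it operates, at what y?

Shut down

Strip out fixed cost: VC = 85y - 16y^2 + y^3. Then AVC = 85 - 16y + y^2 and MC = 85 - 32y + 3y^2.
AVC hits its minimum where MC = AVC, at y = 8, giving min AVC = 85 - 16·8 + 8^2 = €21.
With P < min AVC (€2 < €21), every unit sold adds to the loss.
Shutting down limits the loss to fixed cost, €112.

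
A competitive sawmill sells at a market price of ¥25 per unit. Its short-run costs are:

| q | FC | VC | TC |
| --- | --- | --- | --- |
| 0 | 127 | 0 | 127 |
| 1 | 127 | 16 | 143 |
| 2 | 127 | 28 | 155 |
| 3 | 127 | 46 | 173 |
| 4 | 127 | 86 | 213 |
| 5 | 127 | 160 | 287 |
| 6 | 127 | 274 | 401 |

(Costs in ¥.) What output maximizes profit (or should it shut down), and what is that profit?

q = 3; profit = -¥98

Profit at each row (π = 25q − TC): q=0: -127; q=1: -118; q=2: -105; q=3: -98; q=4: -113; q=5: -162; q=6: -251.
Profit is maximized at q = 3. AVC there is 46/3 = ¥15.33 ≤ P, so producing beats shutting down (which would give -¥127).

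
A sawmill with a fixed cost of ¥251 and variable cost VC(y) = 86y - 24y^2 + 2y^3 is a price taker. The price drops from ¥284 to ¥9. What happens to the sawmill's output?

Output falls from 11 to 0 (the firm shuts down)

AVC = 86 - 24y + 2y^2, minimized at y = 6 where min AVC = ¥14. MC = 86 - 48y + 6y^2.
With P = ¥284 above the shutdown price, P = MC gives y = 11.
At P = ¥9 < min AVC = ¥14, price no longer covers variable cost at any output, so the firm shuts down: y = 0.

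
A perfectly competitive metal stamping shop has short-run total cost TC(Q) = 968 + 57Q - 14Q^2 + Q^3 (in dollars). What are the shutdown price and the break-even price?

AVC = 57 - 14Q + Q^2; minimized at Q = 7, giving min AVC = $8. That is the shutdown price.
ATC = 968/Q + 57 - 14Q + Q^2. Setting dATC/dQ = −968/Q^2 − 14 + 2Q = 0 gives Q = 11 (since 2·11^3 − 14·11^2 = 968).
min ATC = 968/11 + 57 − 14·11 + 11^2 = $112. That is the break-even price.
For $8 ≤ P < $112 the firm produces at a loss; below $8 it shuts down.

Shutdown price = $8; break-even price = $112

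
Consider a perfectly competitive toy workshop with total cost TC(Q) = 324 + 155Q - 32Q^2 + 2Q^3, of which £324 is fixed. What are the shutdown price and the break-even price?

AVC = 155 - 32Q + 2Q^2; minimized at Q = 8, giving min AVC = £27. That is the shutdown price.
ATC = 324/Q + 155 - 32Q + 2Q^2. Setting dATC/dQ = −324/Q^2 − 32 + 4Q = 0 gives Q = 9 (since 4·9^3 − 32·9^2 = 324).
min ATC = 324/9 + 155 − 32·9 + 2·9^2 = £65. That is the break-even price.
Between these two prices the firm operates at a loss; above £65 it earns a profit.

Shutdown price = £27; break-even price = £65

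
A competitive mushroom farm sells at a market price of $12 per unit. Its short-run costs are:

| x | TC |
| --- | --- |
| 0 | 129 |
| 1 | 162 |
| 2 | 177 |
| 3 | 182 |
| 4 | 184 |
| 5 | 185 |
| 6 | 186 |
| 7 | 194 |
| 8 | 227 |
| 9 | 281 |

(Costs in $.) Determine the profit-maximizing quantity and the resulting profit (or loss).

Profit at each row (π = 12x − TC): x=0: -129; x=1: -150; x=2: -153; x=3: -146; x=4: -136; x=5: -125; x=6: -114; x=7: -110; x=8: -131; x=9: -173.
Profit is maximized at x = 7. AVC there is 65/7 = $9.29 ≤ P, so producing beats shutting down (which would give -$129).

x = 7; profit = -$110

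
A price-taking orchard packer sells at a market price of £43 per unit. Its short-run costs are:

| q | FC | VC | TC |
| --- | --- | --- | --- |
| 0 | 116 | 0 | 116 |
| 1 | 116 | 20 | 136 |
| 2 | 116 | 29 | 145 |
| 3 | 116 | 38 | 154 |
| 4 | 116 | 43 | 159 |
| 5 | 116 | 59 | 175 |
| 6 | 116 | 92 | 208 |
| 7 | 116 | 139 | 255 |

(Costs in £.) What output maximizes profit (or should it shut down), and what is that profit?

q = 6; profit = £50

Tabulate TR − TC: q=0: -116; q=1: -93; q=2: -59; q=3: -25; q=4: 13; q=5: 40; q=6: 50; q=7: 46.
Profit is maximized at q = 6. AVC there is 92/6 = £15.33 ≤ P, so producing beats shutting down (which would give -£116).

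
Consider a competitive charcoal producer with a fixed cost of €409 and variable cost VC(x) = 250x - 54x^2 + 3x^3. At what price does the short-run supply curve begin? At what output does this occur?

€7 per unit, at x = 9

The firm shuts down when price falls below the minimum of average variable cost. AVC = VC/x = 250 - 54x + 3x^2.
dAVC/dx = -54 + 6x = 0 gives x = 9. min AVC = 250 - 54·9 + 3·9^2 = 7.
The firm shuts down for any P below €7.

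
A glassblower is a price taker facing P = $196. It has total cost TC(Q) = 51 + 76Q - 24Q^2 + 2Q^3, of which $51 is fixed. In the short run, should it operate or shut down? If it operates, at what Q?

From TC, MC = TC'(Q) = 76 - 48Q + 6Q^2 and AVC = VC/Q = 76 - 24Q + 2Q^2.
AVC hits its minimum where MC = AVC, at Q = 6, giving min AVC = 76 - 24·6 + 2·6^2 = $4.
Because $196 ≥ $4, revenue can cover variable cost; the firm operates.
P = MC gives -120 - 48Q + 6Q^2 = 0, with roots -2 and 10. Take the larger (rising MC): Q* = 10.
Check: AVC at Q = 10 is $36 ≤ P, so revenue covers variable cost.
Profit = P·Q − TC = 196·10 − 411 = $1549.

Produce at Q = 10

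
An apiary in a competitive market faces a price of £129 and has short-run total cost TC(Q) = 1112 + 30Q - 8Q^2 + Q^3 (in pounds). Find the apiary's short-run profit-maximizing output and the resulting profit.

Profit = -£302 at Q = 9

AVC = 30 - 8Q + Q^2; min AVC = £14 at Q = 4. Since P = £129 ≥ min AVC, the firm produces.
MC = 30 - 16Q + 3Q^2. Setting P = MC and taking the root on the rising branch gives Q* = 9.
TR = 129·9 = 1161. TC = 1112 + 351 = 1463. Profit = 1161 − 1463 = -£302.
Shutting down would mean losing the fixed cost of £1112, so operating at a loss of £302 is better by £810.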